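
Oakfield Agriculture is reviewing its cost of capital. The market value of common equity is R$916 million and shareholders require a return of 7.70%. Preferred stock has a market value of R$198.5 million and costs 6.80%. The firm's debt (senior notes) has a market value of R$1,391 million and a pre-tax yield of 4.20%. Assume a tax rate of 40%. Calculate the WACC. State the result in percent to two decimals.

Total capital V = 916 + 198.5 + 1391 = 2505.5.
Equity: weight = 916/2505.5 = 0.3656; cost = 7.7%.
Preferred: weight = 198.5/2505.5 = 0.0792; cost = 6.8%.
Senior notes: weight = 1391/2505.5 = 0.5552; after-tax cost = 4.2% × (1 − 40%) = 2.5200%.
WACC = 0.3656 × 7.7000% + 0.0792 × 6.8000% + 0.5552 × 2.5200% = 4.7529%.

4.75%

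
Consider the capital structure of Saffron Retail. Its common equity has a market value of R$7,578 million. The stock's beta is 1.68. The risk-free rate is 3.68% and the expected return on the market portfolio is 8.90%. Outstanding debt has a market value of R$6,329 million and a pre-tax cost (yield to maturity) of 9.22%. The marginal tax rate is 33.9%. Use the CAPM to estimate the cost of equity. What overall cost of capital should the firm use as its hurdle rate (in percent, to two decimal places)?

9.56%

Market risk premium = 8.9% − 3.68% = 5.22%.
Cost of equity via CAPM: Re = 3.68% + 1.68 × 5.22% = 12.4496%.
Total capital V = 7578 + 6329 = 13907.
Equity: weight = 7578/13907 = 0.5449; cost = 12.4496%.
Debt: weight = 6329/13907 = 0.4551; after-tax cost = 9.22% × (1 − 33.9%) = 6.0944%.
WACC = 0.5449 × 12.4496% + 0.4551 × 6.0944% = 9.5574%.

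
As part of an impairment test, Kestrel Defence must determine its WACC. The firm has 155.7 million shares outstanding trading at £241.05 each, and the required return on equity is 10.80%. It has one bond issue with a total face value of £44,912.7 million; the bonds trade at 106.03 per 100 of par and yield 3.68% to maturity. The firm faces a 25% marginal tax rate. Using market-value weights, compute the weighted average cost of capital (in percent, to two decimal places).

6.30%

Market value of equity E = 241.05 × 155.7m = 37531.485m. Market value of debt D = 44912.7m × 106.03/100 = 47620.93581m.
Total capital V = 37531.485 + 47620.93581 = 85152.42081.
Equity: weight = 37531.485/85152.42081 = 0.4408; cost = 10.8%.
Bonds outstanding: weight = 47620.93581/85152.42081 = 0.5592; after-tax cost = 3.68% × (1 − 25%) = 2.7600%.
WACC = 0.4408 × 10.8000% + 0.5592 × 2.7600% = 6.3037%.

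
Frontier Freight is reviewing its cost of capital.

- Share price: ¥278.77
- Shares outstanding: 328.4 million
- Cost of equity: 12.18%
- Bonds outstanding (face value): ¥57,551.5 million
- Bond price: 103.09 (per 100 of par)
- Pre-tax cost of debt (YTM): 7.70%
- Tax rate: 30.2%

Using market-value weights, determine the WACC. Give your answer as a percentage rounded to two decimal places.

9.50%

Market value of equity E = 278.77 × 328.4m = 91548.068m. Market value of debt D = 57551.5m × 103.09/100 = 59329.84135m.
Total capital V = 91548.068 + 59329.84135 = 150877.90935.
Equity: weight = 91548.068/150877.90935 = 0.6068; cost = 12.18%.
Bonds outstanding: weight = 59329.84135/150877.90935 = 0.3932; after-tax cost = 7.7% × (1 − 30.2%) = 5.3746%.
WACC = 0.6068 × 12.1800% + 0.3932 × 5.3746% = 9.5039%.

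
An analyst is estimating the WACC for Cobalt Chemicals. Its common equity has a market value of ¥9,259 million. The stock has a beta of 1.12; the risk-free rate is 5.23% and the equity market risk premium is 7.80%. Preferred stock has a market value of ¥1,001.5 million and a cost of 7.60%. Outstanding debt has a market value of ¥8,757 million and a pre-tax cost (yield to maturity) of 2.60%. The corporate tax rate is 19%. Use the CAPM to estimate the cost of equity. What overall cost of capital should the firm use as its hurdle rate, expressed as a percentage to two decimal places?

8.17%

Cost of equity via CAPM: Re = 5.23% + 1.12 × 7.8% = 13.9660%.
Total capital V = 9259 + 1001.5 + 8757 = 19017.5.
Equity: weight = 9259/19017.5 = 0.4869; cost = 13.966%.
Preferred: weight = 1001.5/19017.5 = 0.0527; cost = 7.6%.
Debt: weight = 8757/19017.5 = 0.4605; after-tax cost = 2.6% × (1 − 19%) = 2.1060%.
WACC = 0.4869 × 13.9660% + 0.0527 × 7.6000% + 0.4605 × 2.1060% = 8.1696%.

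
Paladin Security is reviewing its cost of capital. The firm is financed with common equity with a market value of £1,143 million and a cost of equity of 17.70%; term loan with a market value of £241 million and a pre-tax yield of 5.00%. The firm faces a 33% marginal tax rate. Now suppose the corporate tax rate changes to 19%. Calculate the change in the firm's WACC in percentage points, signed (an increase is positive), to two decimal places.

Current WACC:
Total capital V = 1143 + 241 = 1384.
Equity: weight = 1143/1384 = 0.8259; cost = 17.7%.
Term loan: weight = 241/1384 = 0.1741; after-tax cost = 5% × (1 − 33%) = 3.3500%.
WACC = 0.8259 × 17.7000% + 0.1741 × 3.3500% = 15.2012%.
After the change:
Total capital V = 1143 + 241 = 1384.
Equity: weight = 1143/1384 = 0.8259; cost = 17.7%.
Term loan: weight = 241/1384 = 0.1741; after-tax cost = 5% × (1 − 19%) = 4.0500%.
WACC = 0.8259 × 17.7000% + 0.1741 × 4.0500% = 15.3231%.
Change in WACC = 15.3231% − 15.2012% = 0.1219 pp.

+0.12 pp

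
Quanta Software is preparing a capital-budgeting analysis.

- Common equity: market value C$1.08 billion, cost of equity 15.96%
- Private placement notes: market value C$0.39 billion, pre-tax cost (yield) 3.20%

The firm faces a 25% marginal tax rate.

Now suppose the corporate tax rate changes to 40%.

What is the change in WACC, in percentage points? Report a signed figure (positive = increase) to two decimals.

-0.13 pp

Current WACC:
Total capital V = 1.08 + 0.39 = 1.47.
Equity: weight = 1.08/1.47 = 0.7347; cost = 15.96%.
Private placement notes: weight = 0.39/1.47 = 0.2653; after-tax cost = 3.2% × (1 − 25%) = 2.4000%.
WACC = 0.7347 × 15.9600% + 0.2653 × 2.4000% = 12.3624%.
After the change:
Total capital V = 1.08 + 0.39 = 1.47.
Equity: weight = 1.08/1.47 = 0.7347; cost = 15.96%.
Private placement notes: weight = 0.39/1.47 = 0.2653; after-tax cost = 3.2% × (1 − 40%) = 1.9200%.
WACC = 0.7347 × 15.9600% + 0.2653 × 1.9200% = 12.2351%.
Change in WACC = 12.2351% − 12.3624% = -0.1273 pp.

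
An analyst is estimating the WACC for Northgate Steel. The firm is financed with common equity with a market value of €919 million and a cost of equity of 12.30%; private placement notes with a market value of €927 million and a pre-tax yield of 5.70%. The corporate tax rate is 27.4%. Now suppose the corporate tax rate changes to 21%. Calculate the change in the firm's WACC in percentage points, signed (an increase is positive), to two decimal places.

Current WACC:
Total capital V = 919 + 927 = 1846.
Equity: weight = 919/1846 = 0.4978; cost = 12.3%.
Private placement notes: weight = 927/1846 = 0.5022; after-tax cost = 5.7% × (1 − 27.4%) = 4.1382%.
WACC = 0.4978 × 12.3000% + 0.5022 × 4.1382% = 8.2014%.
After the change:
Total capital V = 919 + 927 = 1846.
Equity: weight = 919/1846 = 0.4978; cost = 12.3%.
Private placement notes: weight = 927/1846 = 0.5022; after-tax cost = 5.7% × (1 − 21%) = 4.5030%.
WACC = 0.4978 × 12.3000% + 0.5022 × 4.5030% = 8.3846%.
Change in WACC = 8.3846% − 8.2014% = 0.1832 pp.

+0.18 pp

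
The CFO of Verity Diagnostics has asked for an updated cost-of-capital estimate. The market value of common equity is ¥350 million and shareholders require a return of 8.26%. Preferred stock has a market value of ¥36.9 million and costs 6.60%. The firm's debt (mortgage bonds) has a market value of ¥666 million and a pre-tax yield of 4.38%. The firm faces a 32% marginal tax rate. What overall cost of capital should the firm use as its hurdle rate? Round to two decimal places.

Total capital V = 350 + 36.9 + 666 = 1052.9.
Equity: weight = 350/1052.9 = 0.3324; cost = 8.26%.
Preferred: weight = 36.9/1052.9 = 0.0350; cost = 6.6%.
Mortgage bonds: weight = 666/1052.9 = 0.6325; after-tax cost = 4.38% × (1 − 32%) = 2.9784%.
WACC = 0.3324 × 8.2600% + 0.0350 × 6.6000% + 0.6325 × 2.9784% = 4.8610%.

4.86%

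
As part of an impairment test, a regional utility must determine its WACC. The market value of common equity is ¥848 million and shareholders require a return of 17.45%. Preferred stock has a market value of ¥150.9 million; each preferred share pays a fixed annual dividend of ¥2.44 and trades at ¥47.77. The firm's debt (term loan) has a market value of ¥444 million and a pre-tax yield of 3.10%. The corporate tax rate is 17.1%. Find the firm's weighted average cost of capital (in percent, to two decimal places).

11.58%

Cost of preferred: Rp = 2.44 / 47.77 = 5.1078%.
Total capital V = 848 + 150.9 + 444 = 1442.9.
Equity: weight = 848/1442.9 = 0.5877; cost = 17.45%.
Preferred: weight = 150.9/1442.9 = 0.1046; cost = 5.1078%.
Term loan: weight = 444/1442.9 = 0.3077; after-tax cost = 3.1% × (1 − 17.1%) = 2.5699%.
WACC = 0.5877 × 17.4500% + 0.1046 × 5.1078% + 0.3077 × 2.5699% = 11.5804%.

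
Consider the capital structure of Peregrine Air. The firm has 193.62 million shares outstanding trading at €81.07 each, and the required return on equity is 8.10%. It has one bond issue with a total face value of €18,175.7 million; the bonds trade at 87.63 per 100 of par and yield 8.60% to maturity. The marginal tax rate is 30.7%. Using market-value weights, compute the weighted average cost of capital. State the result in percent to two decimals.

Market value of equity E = 81.07 × 193.62m = 15696.7734m. Market value of debt D = 18175.7m × 87.63/100 = 15927.36591m.
Total capital V = 15696.7734 + 15927.36591 = 31624.13931.
Equity: weight = 15696.7734/31624.13931 = 0.4964; cost = 8.1%.
Bonds outstanding: weight = 15927.36591/31624.13931 = 0.5036; after-tax cost = 8.6% × (1 − 30.7%) = 5.9598%.
WACC = 0.4964 × 8.1000% + 0.5036 × 5.9598% = 7.0221%.

7.02%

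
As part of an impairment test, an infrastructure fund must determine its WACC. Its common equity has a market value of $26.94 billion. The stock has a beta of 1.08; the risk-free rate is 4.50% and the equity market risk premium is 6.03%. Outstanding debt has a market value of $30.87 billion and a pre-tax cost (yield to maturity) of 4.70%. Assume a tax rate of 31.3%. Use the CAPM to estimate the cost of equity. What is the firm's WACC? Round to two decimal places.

Cost of equity via CAPM: Re = 4.5% + 1.08 × 6.03% = 11.0124%.
Total capital V = 26.94 + 30.87 = 57.81.
Equity: weight = 26.94/57.81 = 0.4660; cost = 11.0124%.
Debt: weight = 30.87/57.81 = 0.5340; after-tax cost = 4.7% × (1 − 31.3%) = 3.2289%.
WACC = 0.4660 × 11.0124% + 0.5340 × 3.2289% = 6.8561%.

6.86%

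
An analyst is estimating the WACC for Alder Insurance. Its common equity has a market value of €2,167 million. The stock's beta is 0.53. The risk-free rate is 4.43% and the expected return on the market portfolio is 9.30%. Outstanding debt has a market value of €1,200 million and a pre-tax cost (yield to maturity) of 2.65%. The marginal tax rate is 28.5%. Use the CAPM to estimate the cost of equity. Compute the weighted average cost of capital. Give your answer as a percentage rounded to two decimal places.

Market risk premium = 9.3% − 4.43% = 4.87%.
Cost of equity via CAPM: Re = 4.43% + 0.53 × 4.87% = 7.0111%.
Total capital V = 2167 + 1200 = 3367.
Equity: weight = 2167/3367 = 0.6436; cost = 7.0111%.
Debt: weight = 1200/3367 = 0.3564; after-tax cost = 2.65% × (1 − 28.5%) = 1.8948%.
WACC = 0.6436 × 7.0111% + 0.3564 × 1.8948% = 5.1876%.

5.19%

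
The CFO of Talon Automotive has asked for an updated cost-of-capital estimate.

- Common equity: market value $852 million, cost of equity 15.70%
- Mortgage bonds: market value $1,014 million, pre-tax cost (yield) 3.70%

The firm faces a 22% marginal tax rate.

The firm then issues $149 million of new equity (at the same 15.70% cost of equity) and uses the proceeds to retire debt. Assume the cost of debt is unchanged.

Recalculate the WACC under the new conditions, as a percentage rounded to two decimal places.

After the change:
Total capital V = 1001 + 865 = 1866.
Equity: weight = 1001/1866 = 0.5364; cost = 15.7%.
Mortgage bonds: weight = 865/1866 = 0.4636; after-tax cost = 3.7% × (1 − 22%) = 2.8860%.
WACC = 0.5364 × 15.7000% + 0.4636 × 2.8860% = 9.7600%.

9.76%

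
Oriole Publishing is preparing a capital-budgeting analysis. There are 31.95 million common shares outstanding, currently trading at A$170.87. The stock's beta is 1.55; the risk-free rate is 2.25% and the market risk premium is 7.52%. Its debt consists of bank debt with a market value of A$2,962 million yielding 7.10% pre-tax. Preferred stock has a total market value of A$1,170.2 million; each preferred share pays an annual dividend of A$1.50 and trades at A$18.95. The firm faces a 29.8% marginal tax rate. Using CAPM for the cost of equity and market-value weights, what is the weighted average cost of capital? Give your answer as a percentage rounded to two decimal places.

Cost of equity via CAPM: Re = 2.25% + 1.55 × 7.52% = 13.9060%.
Cost of preferred: Rp = 1.5 / 18.95 = 7.9156%.
Market value of equity E = 170.87 × 31.95m = 5459.2965m.
Total capital V = 5459.2965 + 1170.2 + 2962 = 9591.4965.
Equity: weight = 5459.2965/9591.4965 = 0.5692; cost = 13.906%.
Preferred: weight = 1170.2/9591.4965 = 0.1220; cost = 7.9156%.
Bank debt: weight = 2962/9591.4965 = 0.3088; after-tax cost = 7.1% × (1 − 29.8%) = 4.9842%.
WACC = 0.5692 × 13.9060% + 0.1220 × 7.9156% + 0.3088 × 4.9842% = 10.4200%.

10.42%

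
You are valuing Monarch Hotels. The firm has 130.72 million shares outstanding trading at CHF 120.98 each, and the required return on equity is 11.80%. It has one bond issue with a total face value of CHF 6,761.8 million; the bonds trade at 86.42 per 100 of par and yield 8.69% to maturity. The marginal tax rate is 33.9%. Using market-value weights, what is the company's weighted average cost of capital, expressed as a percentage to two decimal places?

Market value of equity E = 120.98 × 130.72m = 15814.5056m. Market value of debt D = 6761.8m × 86.42/100 = 5843.54756m.
Total capital V = 15814.5056 + 5843.54756 = 21658.05316.
Equity: weight = 15814.5056/21658.05316 = 0.7302; cost = 11.8%.
Bonds outstanding: weight = 5843.54756/21658.05316 = 0.2698; after-tax cost = 8.69% × (1 − 33.9%) = 5.7441%.
WACC = 0.7302 × 11.8000% + 0.2698 × 5.7441% = 10.1661%.

10.17%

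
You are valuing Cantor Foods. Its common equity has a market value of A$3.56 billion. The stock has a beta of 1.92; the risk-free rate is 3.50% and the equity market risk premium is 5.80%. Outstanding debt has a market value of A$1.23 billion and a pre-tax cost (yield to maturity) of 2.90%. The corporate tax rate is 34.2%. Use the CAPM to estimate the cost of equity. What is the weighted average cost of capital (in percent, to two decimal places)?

Cost of equity via CAPM: Re = 3.5% + 1.92 × 5.8% = 14.6360%.
Total capital V = 3.56 + 1.23 = 4.79.
Equity: weight = 3.56/4.79 = 0.7432; cost = 14.636%.
Debt: weight = 1.23/4.79 = 0.2568; after-tax cost = 2.9% × (1 − 34.2%) = 1.9082%.
WACC = 0.7432 × 14.6360% + 0.2568 × 1.9082% = 11.3677%.

11.37%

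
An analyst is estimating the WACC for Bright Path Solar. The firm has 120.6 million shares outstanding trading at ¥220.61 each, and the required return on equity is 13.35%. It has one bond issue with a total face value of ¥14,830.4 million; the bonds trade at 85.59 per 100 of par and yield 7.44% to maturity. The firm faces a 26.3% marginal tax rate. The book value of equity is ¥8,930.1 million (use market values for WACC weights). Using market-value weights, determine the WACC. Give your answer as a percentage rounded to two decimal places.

Market value of equity E = 220.61 × 120.6m = 26605.566m. Market value of debt D = 14830.4m × 85.59/100 = 12693.33936m.
Total capital V = 26605.566 + 12693.33936 = 39298.90536.
Equity: weight = 26605.566/39298.90536 = 0.6770; cost = 13.35%.
Bonds outstanding: weight = 12693.33936/39298.90536 = 0.3230; after-tax cost = 7.44% × (1 − 26.3%) = 5.4833%.
WACC = 0.6770 × 13.3500% + 0.3230 × 5.4833% = 10.8091%.

10.81%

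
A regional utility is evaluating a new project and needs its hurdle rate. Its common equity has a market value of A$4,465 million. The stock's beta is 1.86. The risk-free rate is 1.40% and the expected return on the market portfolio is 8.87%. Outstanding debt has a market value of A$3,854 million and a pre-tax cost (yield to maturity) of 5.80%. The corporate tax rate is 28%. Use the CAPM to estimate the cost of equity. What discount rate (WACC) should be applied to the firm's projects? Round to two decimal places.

Market risk premium = 8.87% − 1.4% = 7.47%.
Cost of equity via CAPM: Re = 1.4% + 1.86 × 7.47% = 15.2942%.
Total capital V = 4465 + 3854 = 8319.
Equity: weight = 4465/8319 = 0.5367; cost = 15.2942%.
Debt: weight = 3854/8319 = 0.4633; after-tax cost = 5.8% × (1 − 28%) = 4.1760%.
WACC = 0.5367 × 15.2942% + 0.4633 × 4.1760% = 10.1434%.

10.14%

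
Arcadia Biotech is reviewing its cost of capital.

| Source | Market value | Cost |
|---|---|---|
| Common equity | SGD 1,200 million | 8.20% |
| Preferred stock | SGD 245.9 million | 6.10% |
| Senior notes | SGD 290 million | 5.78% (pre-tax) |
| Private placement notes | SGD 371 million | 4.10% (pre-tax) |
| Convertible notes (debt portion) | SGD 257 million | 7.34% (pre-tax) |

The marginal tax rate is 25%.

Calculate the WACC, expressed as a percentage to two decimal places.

6.41%

Total capital V = 1200 + 245.9 + 290 + 371 + 257 = 2363.9.
Equity: weight = 1200/2363.9 = 0.5076; cost = 8.2%.
Preferred: weight = 245.9/2363.9 = 0.1040; cost = 6.1%.
Senior notes: weight = 290/2363.9 = 0.1227; after-tax cost = 5.78% × (1 − 25%) = 4.3350%.
Private placement notes: weight = 371/2363.9 = 0.1569; after-tax cost = 4.1% × (1 − 25%) = 3.0750%.
Convertible notes (debt portion): weight = 257/2363.9 = 0.1087; after-tax cost = 7.34% × (1 − 25%) = 5.5050%.
WACC = 0.5076 × 8.2000% + 0.1040 × 6.1000% + 0.1227 × 4.3350% + 0.1569 × 3.0750% + 0.1087 × 5.5050% = 6.4101%.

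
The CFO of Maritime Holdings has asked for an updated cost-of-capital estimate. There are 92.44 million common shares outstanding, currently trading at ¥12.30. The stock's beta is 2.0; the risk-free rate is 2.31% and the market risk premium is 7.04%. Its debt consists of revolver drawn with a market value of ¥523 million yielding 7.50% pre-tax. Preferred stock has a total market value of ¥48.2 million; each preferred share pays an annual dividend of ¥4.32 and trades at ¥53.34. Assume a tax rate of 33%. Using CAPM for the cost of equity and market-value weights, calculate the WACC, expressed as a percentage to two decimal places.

Cost of equity via CAPM: Re = 2.31% + 2.0 × 7.04% = 16.3900%.
Cost of preferred: Rp = 4.32 / 53.34 = 8.0990%.
Market value of equity E = 12.3 × 92.44m = 1137.012m.
Total capital V = 1137.012 + 48.2 + 523 = 1708.212.
Equity: weight = 1137.012/1708.212 = 0.6656; cost = 16.39%.
Preferred: weight = 48.2/1708.212 = 0.0282; cost = 8.099%.
Revolver drawn: weight = 523/1708.212 = 0.3062; after-tax cost = 7.5% × (1 − 33%) = 5.0250%.
WACC = 0.6656 × 16.3900% + 0.0282 × 8.0990% + 0.3062 × 5.0250% = 12.6765%.

12.68%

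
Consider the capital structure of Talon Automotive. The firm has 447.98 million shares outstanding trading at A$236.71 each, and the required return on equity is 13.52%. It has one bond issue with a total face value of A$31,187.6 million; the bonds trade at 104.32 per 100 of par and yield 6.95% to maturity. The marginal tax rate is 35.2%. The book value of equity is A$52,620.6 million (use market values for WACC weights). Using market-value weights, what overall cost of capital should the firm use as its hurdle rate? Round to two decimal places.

Market value of equity E = 236.71 × 447.98m = 106041.3458m. Market value of debt D = 31187.6m × 104.32/100 = 32534.90432m.
Total capital V = 106041.3458 + 32534.90432 = 138576.25012.
Equity: weight = 106041.3458/138576.25012 = 0.7652; cost = 13.52%.
Bonds outstanding: weight = 32534.90432/138576.25012 = 0.2348; after-tax cost = 6.95% × (1 − 35.2%) = 4.5036%.
WACC = 0.7652 × 13.5200% + 0.2348 × 4.5036% = 11.4031%.

11.40%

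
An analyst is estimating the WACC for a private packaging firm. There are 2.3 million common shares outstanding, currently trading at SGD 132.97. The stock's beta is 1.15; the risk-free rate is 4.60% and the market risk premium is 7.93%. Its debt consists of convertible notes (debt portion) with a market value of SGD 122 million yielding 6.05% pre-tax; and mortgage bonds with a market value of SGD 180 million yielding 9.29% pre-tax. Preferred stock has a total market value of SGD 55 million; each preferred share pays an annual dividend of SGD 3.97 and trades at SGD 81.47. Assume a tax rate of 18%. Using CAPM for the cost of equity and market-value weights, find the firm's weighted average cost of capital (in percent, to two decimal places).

Cost of equity via CAPM: Re = 4.6% + 1.15 × 7.93% = 13.7195%.
Cost of preferred: Rp = 3.97 / 81.47 = 4.8730%.
Market value of equity E = 132.97 × 2.3m = 305.831m.
Total capital V = 305.831 + 55 + 122 + 180 = 662.831.
Equity: weight = 305.831/662.831 = 0.4614; cost = 13.7195%.
Preferred: weight = 55/662.831 = 0.0830; cost = 4.873%.
Convertible notes (debt portion): weight = 122/662.831 = 0.1841; after-tax cost = 6.05% × (1 − 18%) = 4.9610%.
Mortgage bonds: weight = 180/662.831 = 0.2716; after-tax cost = 9.29% × (1 − 18%) = 7.6178%.
WACC = 0.4614 × 13.7195% + 0.0830 × 4.8730% + 0.1841 × 4.9610% + 0.2716 × 7.6178% = 9.7164%.

9.72%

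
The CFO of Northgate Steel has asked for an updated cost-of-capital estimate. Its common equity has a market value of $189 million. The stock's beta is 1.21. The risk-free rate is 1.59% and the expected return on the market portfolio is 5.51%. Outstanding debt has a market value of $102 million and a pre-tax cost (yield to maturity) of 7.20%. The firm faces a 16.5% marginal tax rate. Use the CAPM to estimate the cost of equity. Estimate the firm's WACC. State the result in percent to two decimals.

6.22%

Market risk premium = 5.51% − 1.59% = 3.92%.
Cost of equity via CAPM: Re = 1.59% + 1.21 × 3.92% = 6.3332%.
Total capital V = 189 + 102 = 291.
Equity: weight = 189/291 = 0.6495; cost = 6.3332%.
Debt: weight = 102/291 = 0.3505; after-tax cost = 7.2% × (1 − 16.5%) = 6.0120%.
WACC = 0.6495 × 6.3332% + 0.3505 × 6.0120% = 6.2206%.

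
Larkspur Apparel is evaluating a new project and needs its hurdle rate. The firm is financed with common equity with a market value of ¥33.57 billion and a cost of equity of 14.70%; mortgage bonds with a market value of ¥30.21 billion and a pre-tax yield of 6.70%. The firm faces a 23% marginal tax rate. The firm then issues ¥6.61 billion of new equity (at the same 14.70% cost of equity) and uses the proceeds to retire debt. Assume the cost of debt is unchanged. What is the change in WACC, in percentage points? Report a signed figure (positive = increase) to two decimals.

Current WACC:
Total capital V = 33.57 + 30.21 = 63.78.
Equity: weight = 33.57/63.78 = 0.5263; cost = 14.7%.
Mortgage bonds: weight = 30.21/63.78 = 0.4737; after-tax cost = 6.7% × (1 − 23%) = 5.1590%.
WACC = 0.5263 × 14.7000% + 0.4737 × 5.1590% = 10.1808%.
After the change:
Total capital V = 40.18 + 23.6 = 63.78.
Equity: weight = 40.18/63.78 = 0.6300; cost = 14.7%.
Mortgage bonds: weight = 23.6/63.78 = 0.3700; after-tax cost = 6.7% × (1 − 23%) = 5.1590%.
WACC = 0.6300 × 14.7000% + 0.3700 × 5.1590% = 11.1696%.
Change in WACC = 11.1696% − 10.1808% = 0.9888 pp.

+0.99 pp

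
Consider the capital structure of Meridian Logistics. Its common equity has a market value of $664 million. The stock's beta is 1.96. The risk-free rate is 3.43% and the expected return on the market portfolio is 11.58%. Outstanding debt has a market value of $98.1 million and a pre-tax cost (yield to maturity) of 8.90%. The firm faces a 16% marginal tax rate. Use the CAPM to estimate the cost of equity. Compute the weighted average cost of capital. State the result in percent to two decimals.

Market risk premium = 11.58% − 3.43% = 8.15%.
Cost of equity via CAPM: Re = 3.43% + 1.96 × 8.15% = 19.4040%.
Total capital V = 664 + 98.1 = 762.1.
Equity: weight = 664/762.1 = 0.8713; cost = 19.404%.
Debt: weight = 98.1/762.1 = 0.1287; after-tax cost = 8.9% × (1 − 16%) = 7.4760%.
WACC = 0.8713 × 19.4040% + 0.1287 × 7.4760% = 17.8686%.

17.87%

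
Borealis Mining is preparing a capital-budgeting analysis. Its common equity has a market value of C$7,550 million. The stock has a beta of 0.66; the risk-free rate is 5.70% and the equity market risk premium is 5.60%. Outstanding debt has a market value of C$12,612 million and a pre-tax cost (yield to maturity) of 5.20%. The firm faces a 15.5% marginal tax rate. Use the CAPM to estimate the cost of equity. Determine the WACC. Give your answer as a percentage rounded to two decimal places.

6.27%

Cost of equity via CAPM: Re = 5.7% + 0.66 × 5.6% = 9.3960%.
Total capital V = 7550 + 12612 = 20162.
Equity: weight = 7550/20162 = 0.3745; cost = 9.396%.
Debt: weight = 12612/20162 = 0.6255; after-tax cost = 5.2% × (1 − 15.5%) = 4.3940%.
WACC = 0.3745 × 9.3960% + 0.6255 × 4.3940% = 6.2671%.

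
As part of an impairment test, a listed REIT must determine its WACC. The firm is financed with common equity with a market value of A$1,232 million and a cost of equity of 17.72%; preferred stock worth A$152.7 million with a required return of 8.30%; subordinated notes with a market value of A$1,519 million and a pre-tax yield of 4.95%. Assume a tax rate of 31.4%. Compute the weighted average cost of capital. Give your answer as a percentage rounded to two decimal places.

Total capital V = 1232 + 152.7 + 1519 = 2903.7.
Equity: weight = 1232/2903.7 = 0.4243; cost = 17.72%.
Preferred: weight = 152.7/2903.7 = 0.0526; cost = 8.3%.
Subordinated notes: weight = 1519/2903.7 = 0.5231; after-tax cost = 4.95% × (1 − 31.4%) = 3.3957%.
WACC = 0.4243 × 17.7200% + 0.0526 × 8.3000% + 0.5231 × 3.3957% = 9.7312%.

9.73%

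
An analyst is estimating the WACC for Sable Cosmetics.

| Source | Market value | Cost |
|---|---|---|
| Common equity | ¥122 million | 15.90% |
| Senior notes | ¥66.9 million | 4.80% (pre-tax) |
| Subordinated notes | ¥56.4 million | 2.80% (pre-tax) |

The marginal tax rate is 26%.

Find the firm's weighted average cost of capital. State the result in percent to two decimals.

9.35%

Total capital V = 122 + 66.9 + 56.4 = 245.3.
Equity: weight = 122/245.3 = 0.4974; cost = 15.9%.
Senior notes: weight = 66.9/245.3 = 0.2727; after-tax cost = 4.8% × (1 − 26%) = 3.5520%.
Subordinated notes: weight = 56.4/245.3 = 0.2299; after-tax cost = 2.8% × (1 − 26%) = 2.0720%.
WACC = 0.4974 × 15.9000% + 0.2727 × 3.5520% + 0.2299 × 2.0720% = 9.3530%.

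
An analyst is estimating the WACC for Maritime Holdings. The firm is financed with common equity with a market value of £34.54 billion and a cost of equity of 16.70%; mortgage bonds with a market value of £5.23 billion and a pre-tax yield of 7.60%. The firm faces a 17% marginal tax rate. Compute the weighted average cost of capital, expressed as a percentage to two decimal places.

15.33%

Total capital V = 34.54 + 5.23 = 39.77.
Equity: weight = 34.54/39.77 = 0.8685; cost = 16.7%.
Mortgage bonds: weight = 5.23/39.77 = 0.1315; after-tax cost = 7.6% × (1 − 17%) = 6.3080%.
WACC = 0.8685 × 16.7000% + 0.1315 × 6.3080% = 15.3334%.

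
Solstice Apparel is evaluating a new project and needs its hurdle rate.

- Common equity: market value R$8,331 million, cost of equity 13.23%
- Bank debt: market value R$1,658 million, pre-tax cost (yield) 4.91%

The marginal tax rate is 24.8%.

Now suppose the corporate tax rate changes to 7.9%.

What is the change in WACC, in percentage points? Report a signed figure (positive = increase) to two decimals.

+0.14 pp

Current WACC:
Total capital V = 8331 + 1658 = 9989.
Equity: weight = 8331/9989 = 0.8340; cost = 13.23%.
Bank debt: weight = 1658/9989 = 0.1660; after-tax cost = 4.91% × (1 − 24.8%) = 3.6923%.
WACC = 0.8340 × 13.2300% + 0.1660 × 3.6923% = 11.6469%.
After the change:
Total capital V = 8331 + 1658 = 9989.
Equity: weight = 8331/9989 = 0.8340; cost = 13.23%.
Bank debt: weight = 1658/9989 = 0.1660; after-tax cost = 4.91% × (1 − 7.9%) = 4.5221%.
WACC = 0.8340 × 13.2300% + 0.1660 × 4.5221% = 11.7846%.
Change in WACC = 11.7846% − 11.6469% = 0.1377 pp.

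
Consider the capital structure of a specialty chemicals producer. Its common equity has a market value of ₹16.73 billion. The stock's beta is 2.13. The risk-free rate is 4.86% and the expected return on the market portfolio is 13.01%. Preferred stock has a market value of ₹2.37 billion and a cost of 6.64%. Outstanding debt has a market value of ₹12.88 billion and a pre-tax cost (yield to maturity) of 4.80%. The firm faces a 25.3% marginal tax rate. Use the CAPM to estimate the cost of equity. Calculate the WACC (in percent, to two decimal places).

Market risk premium = 13.01% − 4.86% = 8.15%.
Cost of equity via CAPM: Re = 4.86% + 2.13 × 8.15% = 22.2195%.
Total capital V = 16.73 + 2.37 + 12.88 = 31.98.
Equity: weight = 16.73/31.98 = 0.5231; cost = 22.2195%.
Preferred: weight = 2.37/31.98 = 0.0741; cost = 6.64%.
Debt: weight = 12.88/31.98 = 0.4028; after-tax cost = 4.8% × (1 − 25.3%) = 3.5856%.
WACC = 0.5231 × 22.2195% + 0.0741 × 6.6400% + 0.4028 × 3.5856% = 13.5601%.

13.56%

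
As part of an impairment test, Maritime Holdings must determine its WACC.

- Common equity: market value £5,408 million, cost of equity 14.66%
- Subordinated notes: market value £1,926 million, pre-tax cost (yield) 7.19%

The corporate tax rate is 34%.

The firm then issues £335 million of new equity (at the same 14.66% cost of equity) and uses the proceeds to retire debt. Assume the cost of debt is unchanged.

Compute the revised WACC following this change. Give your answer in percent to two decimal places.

After the change:
Total capital V = 5743 + 1591 = 7334.
Equity: weight = 5743/7334 = 0.7831; cost = 14.66%.
Subordinated notes: weight = 1591/7334 = 0.2169; after-tax cost = 7.19% × (1 − 34%) = 4.7454%.
WACC = 0.7831 × 14.6600% + 0.2169 × 4.7454% = 12.5092%.

12.51%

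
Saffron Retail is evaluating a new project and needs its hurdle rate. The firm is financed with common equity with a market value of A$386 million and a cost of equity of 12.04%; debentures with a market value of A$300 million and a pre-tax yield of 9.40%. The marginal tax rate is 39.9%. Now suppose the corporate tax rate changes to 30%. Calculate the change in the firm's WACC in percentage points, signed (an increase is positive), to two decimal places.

+0.41 pp

Current WACC:
Total capital V = 386 + 300 = 686.
Equity: weight = 386/686 = 0.5627; cost = 12.04%.
Debentures: weight = 300/686 = 0.4373; after-tax cost = 9.4% × (1 − 39.9%) = 5.6494%.
WACC = 0.5627 × 12.0400% + 0.4373 × 5.6494% = 9.2453%.
After the change:
Total capital V = 386 + 300 = 686.
Equity: weight = 386/686 = 0.5627; cost = 12.04%.
Debentures: weight = 300/686 = 0.4373; after-tax cost = 9.4% × (1 − 30%) = 6.5800%.
WACC = 0.5627 × 12.0400% + 0.4373 × 6.5800% = 9.6522%.
Change in WACC = 9.6522% − 9.2453% = 0.4070 pp.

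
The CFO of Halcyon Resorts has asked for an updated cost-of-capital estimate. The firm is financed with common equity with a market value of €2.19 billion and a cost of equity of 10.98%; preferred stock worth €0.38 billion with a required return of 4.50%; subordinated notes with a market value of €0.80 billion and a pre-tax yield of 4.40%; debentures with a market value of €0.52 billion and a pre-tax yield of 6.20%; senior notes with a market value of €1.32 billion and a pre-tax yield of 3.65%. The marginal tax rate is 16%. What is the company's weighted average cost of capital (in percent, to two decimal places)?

6.81%

Total capital V = 2.19 + 0.38 + 0.8 + 0.52 + 1.32 = 5.21.
Equity: weight = 2.19/5.21 = 0.4203; cost = 10.98%.
Preferred: weight = 0.38/5.21 = 0.0729; cost = 4.5%.
Subordinated notes: weight = 0.8/5.21 = 0.1536; after-tax cost = 4.4% × (1 − 16%) = 3.6960%.
Debentures: weight = 0.52/5.21 = 0.0998; after-tax cost = 6.2% × (1 − 16%) = 5.2080%.
Senior notes: weight = 1.32/5.21 = 0.2534; after-tax cost = 3.65% × (1 − 16%) = 3.0660%.
WACC = 0.4203 × 10.9800% + 0.0729 × 4.5000% + 0.1536 × 3.6960% + 0.0998 × 5.2080% + 0.2534 × 3.0660% = 6.8077%.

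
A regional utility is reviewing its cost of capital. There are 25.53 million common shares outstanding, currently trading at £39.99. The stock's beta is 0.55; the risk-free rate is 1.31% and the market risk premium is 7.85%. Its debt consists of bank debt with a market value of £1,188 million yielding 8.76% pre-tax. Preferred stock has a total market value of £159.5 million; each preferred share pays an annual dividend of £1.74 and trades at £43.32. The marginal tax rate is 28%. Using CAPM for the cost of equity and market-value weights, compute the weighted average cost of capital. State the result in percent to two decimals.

5.86%

Cost of equity via CAPM: Re = 1.31% + 0.55 × 7.85% = 5.6275%.
Cost of preferred: Rp = 1.74 / 43.32 = 4.0166%.
Market value of equity E = 39.99 × 25.53m = 1020.9447m.
Total capital V = 1020.9447 + 159.5 + 1188 = 2368.4447.
Equity: weight = 1020.9447/2368.4447 = 0.4311; cost = 5.6275%.
Preferred: weight = 159.5/2368.4447 = 0.0673; cost = 4.0166%.
Bank debt: weight = 1188/2368.4447 = 0.5016; after-tax cost = 8.76% × (1 − 28%) = 6.3072%.
WACC = 0.4311 × 5.6275% + 0.0673 × 4.0166% + 0.5016 × 6.3072% = 5.8600%.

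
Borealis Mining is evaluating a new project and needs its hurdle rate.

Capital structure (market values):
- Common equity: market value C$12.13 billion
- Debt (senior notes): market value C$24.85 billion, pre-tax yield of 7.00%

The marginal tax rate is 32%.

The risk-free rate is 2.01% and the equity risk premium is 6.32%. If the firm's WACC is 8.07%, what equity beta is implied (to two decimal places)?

Total capital V = 12.13 + 24.85 = 36.98.
Equity weight = 12.13/36.98 = 0.3280.
Senior notes weight = 24.85/36.98 = 0.6720.
Debt contribution = 0.6720 × 7% × (1 − 32%) = 3.1986%.
Required equity contribution = 8.07% − 3.1986% = 4.8714%  ⇒  Re = 14.8510%.
CAPM: 14.8510% = 2.01% + β × 6.32%  ⇒  β = 2.0318.

2.03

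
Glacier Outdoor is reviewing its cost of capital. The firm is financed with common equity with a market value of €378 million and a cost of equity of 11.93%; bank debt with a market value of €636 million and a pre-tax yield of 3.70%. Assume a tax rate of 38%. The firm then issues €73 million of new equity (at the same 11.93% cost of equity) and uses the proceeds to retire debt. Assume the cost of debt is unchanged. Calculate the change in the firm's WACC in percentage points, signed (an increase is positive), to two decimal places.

+0.69 pp

Current WACC:
Total capital V = 378 + 636 = 1014.
Equity: weight = 378/1014 = 0.3728; cost = 11.93%.
Bank debt: weight = 636/1014 = 0.6272; after-tax cost = 3.7% × (1 − 38%) = 2.2940%.
WACC = 0.3728 × 11.9300% + 0.6272 × 2.2940% = 5.8861%.
After the change:
Total capital V = 451 + 563 = 1014.
Equity: weight = 451/1014 = 0.4448; cost = 11.93%.
Bank debt: weight = 563/1014 = 0.5552; after-tax cost = 3.7% × (1 − 38%) = 2.2940%.
WACC = 0.4448 × 11.9300% + 0.5552 × 2.2940% = 6.5798%.
Change in WACC = 6.5798% − 5.8861% = 0.6937 pp.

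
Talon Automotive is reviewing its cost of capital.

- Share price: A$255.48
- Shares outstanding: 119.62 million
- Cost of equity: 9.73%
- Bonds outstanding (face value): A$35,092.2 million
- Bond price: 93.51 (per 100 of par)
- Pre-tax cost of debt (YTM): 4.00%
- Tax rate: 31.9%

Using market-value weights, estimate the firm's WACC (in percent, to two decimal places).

Market value of equity E = 255.48 × 119.62m = 30560.5176m. Market value of debt D = 35092.2m × 93.51/100 = 32814.71622m.
Total capital V = 30560.5176 + 32814.71622 = 63375.23382.
Equity: weight = 30560.5176/63375.23382 = 0.4822; cost = 9.73%.
Bonds outstanding: weight = 32814.71622/63375.23382 = 0.5178; after-tax cost = 4% × (1 − 31.9%) = 2.7240%.
WACC = 0.4822 × 9.7300% + 0.5178 × 2.7240% = 6.1024%.

6.10%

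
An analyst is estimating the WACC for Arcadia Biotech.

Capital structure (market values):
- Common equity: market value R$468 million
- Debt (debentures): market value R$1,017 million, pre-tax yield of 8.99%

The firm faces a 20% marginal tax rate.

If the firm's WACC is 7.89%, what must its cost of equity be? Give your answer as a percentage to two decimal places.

Total capital V = 468 + 1017 = 1485.
Equity weight = 468/1485 = 0.3152.
Debentures weight = 1017/1485 = 0.6848.
Debt contribution = 0.6848 × 8.99% × (1 − 20%) = 4.9254%.
Required equity contribution = 7.89% − 4.9254% = 2.9646%.
Re = 2.9646% / 0.3152 = 9.4068%.

9.41%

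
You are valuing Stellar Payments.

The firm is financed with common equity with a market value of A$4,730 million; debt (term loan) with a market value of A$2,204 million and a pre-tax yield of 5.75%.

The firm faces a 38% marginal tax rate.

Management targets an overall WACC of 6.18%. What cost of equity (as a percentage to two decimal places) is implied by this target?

7.40%

Total capital V = 4730 + 2204 = 6934.
Equity weight = 4730/6934 = 0.6821.
Term loan weight = 2204/6934 = 0.3179.
Debt contribution = 0.3179 × 5.75% × (1 − 38%) = 1.1331%.
Required equity contribution = 6.18% − 1.1331% = 5.0469%.
Re = 5.0469% / 0.6821 = 7.3985%.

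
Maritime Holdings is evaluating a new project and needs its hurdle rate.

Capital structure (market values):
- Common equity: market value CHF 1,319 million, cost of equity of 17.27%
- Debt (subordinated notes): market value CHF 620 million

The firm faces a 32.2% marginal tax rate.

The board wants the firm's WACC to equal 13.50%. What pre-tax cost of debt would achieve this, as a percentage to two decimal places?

8.08%

Total capital V = 1319 + 620 = 1939.
Equity weight = 1319/1939 = 0.6802.
Subordinated notes weight = 620/1939 = 0.3198.
Equity contribution = 0.6802 × 17.27% = 11.7479%.
Remaining for debt = 13.5% − 11.7479% = 1.7521%.
Rd × (1 − 32.2%) × 0.3198 = 1.7521%  ⇒  Rd = 8.0820%.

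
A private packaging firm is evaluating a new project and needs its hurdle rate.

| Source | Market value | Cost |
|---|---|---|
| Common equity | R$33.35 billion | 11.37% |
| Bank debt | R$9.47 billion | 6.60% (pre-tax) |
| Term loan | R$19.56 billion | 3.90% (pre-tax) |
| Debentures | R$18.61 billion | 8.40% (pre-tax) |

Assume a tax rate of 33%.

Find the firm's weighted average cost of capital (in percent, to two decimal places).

Total capital V = 33.35 + 9.47 + 19.56 + 18.61 = 80.99.
Equity: weight = 33.35/80.99 = 0.4118; cost = 11.37%.
Bank debt: weight = 9.47/80.99 = 0.1169; after-tax cost = 6.6% × (1 − 33%) = 4.4220%.
Term loan: weight = 19.56/80.99 = 0.2415; after-tax cost = 3.9% × (1 − 33%) = 2.6130%.
Debentures: weight = 18.61/80.99 = 0.2298; after-tax cost = 8.4% × (1 − 33%) = 5.6280%.
WACC = 0.4118 × 11.3700% + 0.1169 × 4.4220% + 0.2415 × 2.6130% + 0.2298 × 5.6280% = 7.1233%.

7.12%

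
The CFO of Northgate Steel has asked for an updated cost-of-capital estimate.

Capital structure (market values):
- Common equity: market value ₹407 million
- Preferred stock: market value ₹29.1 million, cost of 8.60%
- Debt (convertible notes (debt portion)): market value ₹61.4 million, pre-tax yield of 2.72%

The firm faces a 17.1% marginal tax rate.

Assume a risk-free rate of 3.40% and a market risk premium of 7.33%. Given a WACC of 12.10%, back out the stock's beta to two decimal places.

1.42

Total capital V = 407 + 29.1 + 61.4 = 497.5.
Equity weight = 407/497.5 = 0.8181.
Preferred weight = 29.1/497.5 = 0.0585.
Convertible notes (debt portion) weight = 61.4/497.5 = 0.1234.
Debt contribution = 0.1234 × 2.72% × (1 − 17.1%) = 0.2783%.
Preferred contribution = 0.0585 × 8.6% = 0.5030%.
Required equity contribution = 12.1% − 0.7813% = 11.3187%  ⇒  Re = 13.8355%.
CAPM: 13.8355% = 3.4% + β × 7.33%  ⇒  β = 1.4237.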